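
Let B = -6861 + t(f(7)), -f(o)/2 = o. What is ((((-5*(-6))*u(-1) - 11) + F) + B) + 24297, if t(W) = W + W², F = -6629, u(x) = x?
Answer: 10948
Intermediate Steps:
f(o) = -2*o
B = -6679 (B = -6861 + (-2*7)*(1 - 2*7) = -6861 - 14*(1 - 14) = -6861 - 14*(-13) = -6861 + 182 = -6679)
((((-5*(-6))*u(-1) - 11) + F) + B) + 24297 = (((-5*(-6)*(-1) - 11) - 6629) - 6679) + 24297 = (((30*(-1) - 11) - 6629) - 6679) + 24297 = (((-30 - 11) - 6629) - 6679) + 24297 = ((-41 - 6629) - 6679) + 24297 = (-6670 - 6679) + 24297 = -13349 + 24297 = 10948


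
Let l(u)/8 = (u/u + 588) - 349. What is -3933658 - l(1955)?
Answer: -3935578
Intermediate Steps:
l(u) = 1920 (l(u) = 8*((u/u + 588) - 349) = 8*((1 + 588) - 349) = 8*(589 - 349) = 8*240 = 1920)
-3933658 - l(1955) = -3933658 - 1*1920 = -3933658 - 1920 = -3935578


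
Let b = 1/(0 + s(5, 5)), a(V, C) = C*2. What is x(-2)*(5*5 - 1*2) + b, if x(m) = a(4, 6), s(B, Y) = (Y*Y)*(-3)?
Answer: 20699/75 ≈ 275.99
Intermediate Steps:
a(V, C) = 2*C
s(B, Y) = -3*Y² (s(B, Y) = Y²*(-3) = -3*Y²)
x(m) = 12 (x(m) = 2*6 = 12)
b = -1/75 (b = 1/(0 - 3*5²) = 1/(0 - 3*25) = 1/(0 - 75) = 1/(-75) = -1/75 ≈ -0.013333)
x(-2)*(5*5 - 1*2) + b = 12*(5*5 - 1*2) - 1/75 = 12*(25 - 2) - 1/75 = 12*23 - 1/75 = 276 - 1/75 = 20699/75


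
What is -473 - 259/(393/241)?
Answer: -248308/393 ≈ -631.83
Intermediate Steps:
-473 - 259/(393/241) = -473 - 259/(393*(1/241)) = -473 - 259/393/241 = -473 - 259*241/393 = -473 - 62419/393 = -248308/393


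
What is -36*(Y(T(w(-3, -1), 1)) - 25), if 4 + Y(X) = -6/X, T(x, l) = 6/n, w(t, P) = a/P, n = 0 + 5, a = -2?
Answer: 1224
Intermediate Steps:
n = 5
w(t, P) = -2/P
T(x, l) = 6/5
Y(X) = -4 - 6/X
-36*(Y(T(w(-3, -1), 1)) - 25) = -36*((-4 - 6/6/5) - 25) = -36*((-4 - 6*⅚) - 25) = -36*((-4 - 5) - 25) = -36*(-9 - 25) = -36*(-34) = 1224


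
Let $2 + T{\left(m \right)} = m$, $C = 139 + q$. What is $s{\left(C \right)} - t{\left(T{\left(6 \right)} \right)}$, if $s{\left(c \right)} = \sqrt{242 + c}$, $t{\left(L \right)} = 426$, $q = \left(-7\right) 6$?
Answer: $-426 + \sqrt{339} \approx -407.59$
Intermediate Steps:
$q = -42$
$C = 97$ ($C = 139 - 42 = 97$)
$T{\left(m \right)} = -2 + m$
$s{\left(C \right)} - t{\left(T{\left(6 \right)} \right)} = \sqrt{242 + 97} - 426 = \sqrt{339} - 426 = -426 + \sqrt{339}$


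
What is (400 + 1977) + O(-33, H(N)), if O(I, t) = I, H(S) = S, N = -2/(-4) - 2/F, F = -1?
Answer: 2344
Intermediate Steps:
N = 5/2 (N = -2/(-4) - 2/(-1) = -2*(-¼) - 2*(-1) = ½ + 2 = 5/2 ≈ 2.5000)
(400 + 1977) + O(-33, H(N)) = (400 + 1977) - 33 = 2377 - 33 = 2344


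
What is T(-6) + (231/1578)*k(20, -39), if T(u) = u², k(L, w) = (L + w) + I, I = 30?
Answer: 19783/526 ≈ 37.610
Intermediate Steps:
k(L, w) = 30 + L + w (k(L, w) = (L + w) + 30 = 30 + L + w)
T(-6) + (231/1578)*k(20, -39) = (-6)² + (231/1578)*(30 + 20 - 39) = 36 + (231*(1/1578))*11 = 36 + (77/526)*11 = 36 + 847/526 = 19783/526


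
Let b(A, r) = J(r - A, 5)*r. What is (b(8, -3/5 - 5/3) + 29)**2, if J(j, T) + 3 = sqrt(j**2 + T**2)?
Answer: 98801221/50625 - 12172*sqrt(29341)/1125 ≈ 98.324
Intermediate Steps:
J(j, T) = -3 + sqrt(T**2 + j**2) (J(j, T) = -3 + sqrt(j**2 + T**2) = -3 + sqrt(T**2 + j**2))
b(A, r) = r*(-3 + sqrt(25 + (r - A)**2)) (b(A, r) = (-3 + sqrt(5**2 + (r - A)**2))*r = (-3 + sqrt(25 + (r - A)**2))*r = r*(-3 + sqrt(25 + (r - A)**2)))
(b(8, -3/5 - 5/3) + 29)**2 = ((-3/5 - 5/3)*(-3 + sqrt(25 + (8 - (-3/5 - 5/3))**2)) + 29)**2 = (-34*(-3 + sqrt(25 + (8 - 1*(-34/15))**2))/15 + 29)**2 = (-34*(-3 + sqrt(25 + (8 + 34/15)**2))/15 + 29)**2 = (-34*(-3 + sqrt(25 + (154/15)**2))/15 + 29)**2 = (-34*(-3 + sqrt(25 + 23716/225))/15 + 29)**2 = (-34*(-3 + sqrt(29341/225))/15 + 29)**2 = (-34*(-3 + sqrt(29341)/15)/15 + 29)**2 = ((34/5 - 34*sqrt(29341)/225) + 29)**2 = (179/5 - 34*sqrt(29341)/225)**2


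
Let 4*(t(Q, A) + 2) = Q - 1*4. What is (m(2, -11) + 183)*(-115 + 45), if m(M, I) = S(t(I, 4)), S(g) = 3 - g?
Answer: -26845/2 ≈ -13423.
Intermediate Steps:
t(Q, A) = -3 + Q/4 (t(Q, A) = -2 + (Q - 1*4)/4 = -2 + (Q - 4)/4 = -2 + (-4 + Q)/4 = -2 + (-1 + Q/4) = -3 + Q/4)
m(M, I) = 6 - I/4 (m(M, I) = 3 - (-3 + I/4) = 3 + (3 - I/4) = 6 - I/4)
(m(2, -11) + 183)*(-115 + 45) = ((6 - 1/4*(-11)) + 183)*(-115 + 45) = ((6 + 11/4) + 183)*(-70) = (35/4 + 183)*(-70) = (767/4)*(-70) = -26845/2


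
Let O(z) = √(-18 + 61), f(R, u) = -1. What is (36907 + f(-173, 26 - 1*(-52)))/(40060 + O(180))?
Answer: 492818120/534934519 - 12302*√43/534934519 ≈ 0.92112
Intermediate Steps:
O(z) = √43
(36907 + f(-173, 26 - 1*(-52)))/(40060 + O(180)) = (36907 - 1)/(40060 + √43) = 36906/(40060 + √43)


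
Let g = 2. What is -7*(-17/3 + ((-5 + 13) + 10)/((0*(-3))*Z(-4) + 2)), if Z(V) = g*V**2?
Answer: -70/3 ≈ -23.333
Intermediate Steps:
Z(V) = 2*V**2
-7*(-17/3 + ((-5 + 13) + 10)/((0*(-3))*Z(-4) + 2)) = -7*(-17/3 + ((-5 + 13) + 10)/((0*(-3))*(2*(-4)**2) + 2)) = -7*(-17*1/3 + (8 + 10)/(0*(2*16) + 2)) = -7*(-17/3 + 18/(0*32 + 2)) = -7*(-17/3 + 18/(0 + 2)) = -7*(-17/3 + 18/2) = -7*(-17/3 + 18*(1/2)) = -7*(-17/3 + 9) = -7*10/3 = -70/3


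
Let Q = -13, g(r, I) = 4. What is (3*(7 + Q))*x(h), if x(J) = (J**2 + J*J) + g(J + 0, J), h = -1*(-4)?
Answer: -648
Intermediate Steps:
h = 4
x(J) = 4 + 2*J**2 (x(J) = (J**2 + J*J) + 4 = (J**2 + J**2) + 4 = 2*J**2 + 4 = 4 + 2*J**2)
(3*(7 + Q))*x(h) = (3*(7 - 13))*(4 + 2*4**2) = (3*(-6))*(4 + 2*16) = -18*(4 + 32) = -18*36 = -648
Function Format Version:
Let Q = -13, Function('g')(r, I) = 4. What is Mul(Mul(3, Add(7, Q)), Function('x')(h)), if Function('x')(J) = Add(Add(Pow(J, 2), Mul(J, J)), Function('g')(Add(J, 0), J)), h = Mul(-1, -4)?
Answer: -648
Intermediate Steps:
h = 4
Function('x')(J) = Add(4, Mul(2, Pow(J, 2))) (Function('x')(J) = Add(Add(Pow(J, 2), Mul(J, J)), 4) = Add(Add(Pow(J, 2), Pow(J, 2)), 4) = Add(Mul(2, Pow(J, 2)), 4) = Add(4, Mul(2, Pow(J, 2))))
Mul(Mul(3, Add(7, Q)), Function('x')(h)) = Mul(Mul(3, Add(7, -13)), Add(4, Mul(2, Pow(4, 2)))) = Mul(Mul(3, -6), Add(4, Mul(2, 16))) = Mul(-18, Add(4, 32)) = Mul(-18, 36) = -648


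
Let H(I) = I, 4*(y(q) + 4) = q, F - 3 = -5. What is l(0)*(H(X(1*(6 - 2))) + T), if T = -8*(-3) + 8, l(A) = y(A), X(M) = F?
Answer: -120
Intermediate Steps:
F = -2 (F = 3 - 5 = -2)
y(q) = -4 + q/4
X(M) = -2
l(A) = -4 + A/4
T = 32 (T = 24 + 8 = 32)
l(0)*(H(X(1*(6 - 2))) + T) = (-4 + (1/4)*0)*(-2 + 32) = (-4 + 0)*30 = -4*30 = -120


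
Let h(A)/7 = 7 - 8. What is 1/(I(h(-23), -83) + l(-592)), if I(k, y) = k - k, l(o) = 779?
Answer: 1/779 ≈ 0.0012837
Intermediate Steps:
h(A) = -7 (h(A) = 7*(7 - 8) = 7*(-1) = -7)
I(k, y) = 0
1/(I(h(-23), -83) + l(-592)) = 1/(0 + 779) = 1/779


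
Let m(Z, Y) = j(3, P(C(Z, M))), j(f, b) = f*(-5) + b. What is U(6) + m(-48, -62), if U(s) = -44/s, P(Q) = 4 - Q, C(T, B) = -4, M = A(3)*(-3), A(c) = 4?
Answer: -43/3 ≈ -14.333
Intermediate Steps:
M = -12 (M = 4*(-3) = -12)
j(f, b) = b - 5*f (j(f, b) = -5*f + b = b - 5*f)
m(Z, Y) = -7 (m(Z, Y) = (4 - 1*(-4)) - 5*3 = (4 + 4) - 15 = 8 - 15 = -7)
U(6) + m(-48, -62) = -44/6 - 7 = -44*1/6 - 7 = -22/3 - 7 = -43/3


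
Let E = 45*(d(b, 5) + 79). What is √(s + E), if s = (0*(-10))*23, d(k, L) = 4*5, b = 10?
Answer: 9*√55 ≈ 66.746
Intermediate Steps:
d(k, L) = 20
E = 4455 (E = 45*(20 + 79) = 45*99 = 4455)
s = 0 (s = 0*23 = 0)
√(s + E) = √(0 + 4455) = √4455 = 9*√55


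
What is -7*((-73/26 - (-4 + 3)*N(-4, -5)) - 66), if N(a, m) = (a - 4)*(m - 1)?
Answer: 3787/26 ≈ 145.65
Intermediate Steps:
N(a, m) = (-1 + m)*(-4 + a) (N(a, m) = (-4 + a)*(-1 + m) = (-1 + m)*(-4 + a))
-7*((-73/26 - (-4 + 3)*N(-4, -5)) - 66) = -7*((-73/26 - (-4 + 3)*(4 - 1*(-4) - 4*(-5) - 4*(-5))) - 66) = -7*((-73*1/26 - (-1)*(4 + 4 + 20 + 20)) - 66) = -7*((-73/26 - (-1)*48) - 66) = -7*((-73/26 - 1*(-48)) - 66) = -7*((-73/26 + 48) - 66) = -7*(1175/26 - 66) = -7*(-541/26) = 3787/26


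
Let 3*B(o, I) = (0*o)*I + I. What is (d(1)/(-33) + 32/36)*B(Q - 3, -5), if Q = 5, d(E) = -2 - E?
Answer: -485/297 ≈ -1.6330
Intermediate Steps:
B(o, I) = I/3 (B(o, I) = ((0*o)*I + I)/3 = (0*I + I)/3 = (0 + I)/3 = I/3)
(d(1)/(-33) + 32/36)*B(Q - 3, -5) = ((-2 - 1*1)/(-33) + 32/36)*((1/3)*(-5)) = ((-2 - 1)*(-1/33) + 32*(1/36))*(-5/3) = (-3*(-1/33) + 8/9)*(-5/3) = (1/11 + 8/9)*(-5/3) = (97/99)*(-5/3) = -485/297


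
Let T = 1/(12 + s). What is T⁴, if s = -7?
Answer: 1/625 ≈ 0.0016000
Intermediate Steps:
T = ⅕ (T = 1/(12 - 7) = 1/5 = ⅕ ≈ 0.20000)
T⁴ = (⅕)⁴ = 1/625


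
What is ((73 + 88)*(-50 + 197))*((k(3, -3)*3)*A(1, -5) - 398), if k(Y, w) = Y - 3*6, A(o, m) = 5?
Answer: -14744541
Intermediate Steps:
k(Y, w) = -18 + Y (k(Y, w) = Y - 18 = -18 + Y)
((73 + 88)*(-50 + 197))*((k(3, -3)*3)*A(1, -5) - 398) = ((73 + 88)*(-50 + 197))*(((-18 + 3)*3)*5 - 398) = (161*147)*(-15*3*5 - 398) = 23667*(-45*5 - 398) = 23667*(-225 - 398) = 23667*(-623) = -14744541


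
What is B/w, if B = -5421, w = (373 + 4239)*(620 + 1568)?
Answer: -5421/10091056 ≈ -0.00053721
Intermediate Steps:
w = 10091056 (w = 4612*2188 = 10091056)
B/w = -5421/10091056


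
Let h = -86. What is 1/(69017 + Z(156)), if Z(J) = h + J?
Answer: 1/69087 ≈ 1.4474e-5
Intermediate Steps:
Z(J) = -86 + J
1/(69017 + Z(156)) = 1/(69017 + (-86 + 156)) = 1/(69017 + 70) = 1/69087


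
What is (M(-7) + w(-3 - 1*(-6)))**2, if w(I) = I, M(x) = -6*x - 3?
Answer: 1764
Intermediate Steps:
M(x) = -3 - 6*x
(M(-7) + w(-3 - 1*(-6)))**2 = ((-3 - 6*(-7)) + (-3 - 1*(-6)))**2 = ((-3 + 42) + (-3 + 6))**2 = (39 + 3)**2 = 42**2 = 1764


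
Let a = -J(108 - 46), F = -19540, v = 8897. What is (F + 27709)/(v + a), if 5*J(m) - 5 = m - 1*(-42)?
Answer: 13615/14792 ≈ 0.92043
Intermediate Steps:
J(m) = 47/5 + m/5 (J(m) = 1 + (m - 1*(-42))/5 = 1 + (m + 42)/5 = 1 + (42 + m)/5 = 1 + (42/5 + m/5) = 47/5 + m/5)
a = -109/5 (a = -(47/5 + (108 - 46)/5) = -(47/5 + (⅕)*62) = -(47/5 + 62/5) = -1*109/5 = -109/5 ≈ -21.800)
(F + 27709)/(v + a) = (-19540 + 27709)/(8897 - 109/5) = 8169/(44376/5) = 8169*(5/44376) = 13615/14792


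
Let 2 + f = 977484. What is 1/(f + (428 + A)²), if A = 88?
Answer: 1/1243738 ≈ 8.0403e-7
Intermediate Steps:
f = 977482 (f = -2 + 977484 = 977482)
1/(f + (428 + A)²) = 1/(977482 + (428 + 88)²) = 1/(977482 + 516²) = 1/(977482 + 266256) = 1/1243738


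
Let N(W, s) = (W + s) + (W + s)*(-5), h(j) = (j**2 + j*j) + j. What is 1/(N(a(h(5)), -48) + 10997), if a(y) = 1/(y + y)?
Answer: 55/615393 ≈ 8.9374e-5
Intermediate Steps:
h(j) = j + 2*j**2 (h(j) = (j**2 + j**2) + j = 2*j**2 + j = j + 2*j**2)
a(y) = 1/(2*y)
N(W, s) = -4*W - 4*s (N(W, s) = (W + s) + (-5*W - 5*s) = -4*W - 4*s)
1/(N(a(h(5)), -48) + 10997) = 1/((-2/(5*(1 + 2*5)) - 4*(-48)) + 10997) = 1/((-2/(5*(1 + 10)) + 192) + 10997) = 1/((-2/(5*11) + 192) + 10997) = 1/((-2/55 + 192) + 10997) = 1/(10558/55 + 10997) = 1/(615393/55) = 55/615393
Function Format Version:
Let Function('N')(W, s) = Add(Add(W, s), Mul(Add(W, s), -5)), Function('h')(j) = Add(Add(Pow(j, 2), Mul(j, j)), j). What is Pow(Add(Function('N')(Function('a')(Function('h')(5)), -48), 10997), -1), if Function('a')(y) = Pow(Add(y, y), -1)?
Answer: Rational(55, 615393) ≈ 8.9374e-5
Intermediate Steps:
Function('h')(j) = Add(j, Mul(2, Pow(j, 2))) (Function('h')(j) = Add(Add(Pow(j, 2), Pow(j, 2)), j) = Add(Mul(2, Pow(j, 2)), j) = Add(j, Mul(2, Pow(j, 2))))
Function('a')(y) = Mul(Rational(1, 2), Pow(y, -1)) (Function('a')(y) = Pow(Mul(2, y), -1) = Mul(Rational(1, 2), Pow(y, -1)))
Function('N')(W, s) = Add(Mul(-4, W), Mul(-4, s)) (Function('N')(W, s) = Add(Add(W, s), Add(Mul(-5, W), Mul(-5, s))) = Add(Mul(-4, W), Mul(-4, s)))
Pow(Add(Function('N')(Function('a')(Function('h')(5)), -48), 10997), -1) = Pow(Add(Add(Mul(-4, Mul(Rational(1, 2), Pow(Mul(5, Add(1, Mul(2, 5))), -1))), Mul(-4, -48)), 10997), -1) = Pow(Add(Add(Mul(-4, Mul(Rational(1, 2), Pow(Mul(5, Add(1, 10)), -1))), 192), 10997), -1) = Pow(Add(Add(Mul(-4, Mul(Rational(1, 2), Pow(Mul(5, 11), -1))), 192), 10997), -1) = Pow(Add(Add(Mul(-4, Mul(Rational(1, 2), Pow(55, -1))), 192), 10997), -1) = Pow(Add(Add(Mul(-4, Mul(Rational(1, 2), Rational(1, 55))), 192), 10997), -1) = Pow(Add(Add(Mul(-4, Rational(1, 110)), 192), 10997), -1) = Pow(Add(Add(Rational(-2, 55), 192), 10997), -1) = Pow(Add(Rational(10558, 55), 10997), -1) = Pow(Rational(615393, 55), -1) = Rational(55, 615393)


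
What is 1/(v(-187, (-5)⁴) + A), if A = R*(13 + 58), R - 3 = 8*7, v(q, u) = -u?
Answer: 1/3564 ≈ 0.00028058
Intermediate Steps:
R = 59 (R = 3 + 8*7 = 3 + 56 = 59)
A = 4189 (A = 59*(13 + 58) = 59*71 = 4189)
1/(v(-187, (-5)⁴) + A) = 1/(-1*(-5)⁴ + 4189) = 1/(-1*625 + 4189) = 1/(-625 + 4189) = 1/3564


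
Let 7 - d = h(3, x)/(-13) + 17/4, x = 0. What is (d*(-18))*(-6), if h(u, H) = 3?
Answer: 4185/13 ≈ 321.92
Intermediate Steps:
d = 155/52 (d = 7 - (3/(-13) + 17/4) = 7 - (3*(-1/13) + 17*(¼)) = 7 - (-3/13 + 17/4) = 7 - 1*209/52 = 7 - 209/52 = 155/52 ≈ 2.9808)
(d*(-18))*(-6) = ((155/52)*(-18))*(-6) = -1395/26*(-6) = 4185/13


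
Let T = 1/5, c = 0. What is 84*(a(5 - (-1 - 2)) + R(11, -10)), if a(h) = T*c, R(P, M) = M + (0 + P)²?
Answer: 9324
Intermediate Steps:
R(P, M) = M + P²
T = ⅕ ≈ 0.20000
a(h) = 0 (a(h) = (⅕)*0 = 0)
84*(a(5 - (-1 - 2)) + R(11, -10)) = 84*(0 + (-10 + 11²)) = 84*(0 + (-10 + 121)) = 84*(0 + 111) = 84*111 = 9324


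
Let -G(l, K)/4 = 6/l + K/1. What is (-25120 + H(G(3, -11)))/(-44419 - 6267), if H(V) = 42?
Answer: 12539/25343 ≈ 0.49477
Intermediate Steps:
G(l, K) = -24/l - 4*K (G(l, K) = -4*(6/l + K/1) = -4*(6/l + K*1) = -4*(6/l + K) = -4*(K + 6/l) = -24/l - 4*K)
(-25120 + H(G(3, -11)))/(-44419 - 6267) = (-25120 + 42)/(-44419 - 6267) = -25078/(-50686) = -25078*(-1/50686) = 12539/25343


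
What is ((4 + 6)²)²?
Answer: 10000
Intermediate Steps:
((4 + 6)²)² = (10²)² = 100² = 10000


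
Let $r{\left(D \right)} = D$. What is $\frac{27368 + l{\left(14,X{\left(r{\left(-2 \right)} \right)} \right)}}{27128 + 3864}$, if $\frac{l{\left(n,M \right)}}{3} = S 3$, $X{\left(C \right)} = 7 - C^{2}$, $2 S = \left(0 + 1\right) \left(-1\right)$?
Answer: $\frac{54727}{61984} \approx 0.88292$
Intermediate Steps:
$S = - \frac{1}{2}$ ($S = \frac{\left(0 + 1\right) \left(-1\right)}{2} = \frac{1 \left(-1\right)}{2} = \frac{1}{2} \left(-1\right) = - \frac{1}{2} \approx -0.5$)
$l{\left(n,M \right)} = - \frac{9}{2}$ ($l{\left(n,M \right)} = 3 \left(\left(- \frac{1}{2}\right) 3\right) = 3 \left(- \frac{3}{2}\right) = - \frac{9}{2}$)
$\frac{27368 + l{\left(14,X{\left(r{\left(-2 \right)} \right)} \right)}}{27128 + 3864} = \frac{27368 - \frac{9}{2}}{27128 + 3864} = \frac{54727}{2 \cdot 30992} = \frac{54727}{2} \cdot \frac{1}{30992} = \frac{54727}{61984}$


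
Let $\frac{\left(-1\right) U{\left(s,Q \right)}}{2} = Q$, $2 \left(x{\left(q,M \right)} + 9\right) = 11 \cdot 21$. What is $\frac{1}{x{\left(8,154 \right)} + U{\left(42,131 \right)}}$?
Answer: $- \frac{2}{311} \approx -0.0064309$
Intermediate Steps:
$x{\left(q,M \right)} = \frac{213}{2}$ ($x{\left(q,M \right)} = -9 + \frac{11 \cdot 21}{2} = -9 + \frac{1}{2} \cdot 231 = -9 + \frac{231}{2} = \frac{213}{2}$)
$U{\left(s,Q \right)} = - 2 Q$
$\frac{1}{x{\left(8,154 \right)} + U{\left(42,131 \right)}} = \frac{1}{\frac{213}{2} - 262} = \frac{1}{- \frac{311}{2}} = - \frac{2}{311}$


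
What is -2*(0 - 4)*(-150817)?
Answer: -1206536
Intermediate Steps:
-2*(0 - 4)*(-150817) = -2*(-4)*(-150817) = 8*(-150817) = -1206536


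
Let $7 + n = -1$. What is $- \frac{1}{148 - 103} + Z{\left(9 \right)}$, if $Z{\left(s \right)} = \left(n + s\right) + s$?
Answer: $\frac{449}{45} \approx 9.9778$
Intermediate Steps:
$n = -8$ ($n = -7 - 1 = -8$)
$Z{\left(s \right)} = -8 + 2 s$ ($Z{\left(s \right)} = \left(-8 + s\right) + s = -8 + 2 s$)
$- \frac{1}{148 - 103} + Z{\left(9 \right)} = - \frac{1}{148 - 103} + \left(-8 + 2 \cdot 9\right) = - \frac{1}{45} + \left(-8 + 18\right) = \left(-1\right) \frac{1}{45} + 10 = - \frac{1}{45} + 10 = \frac{449}{45}$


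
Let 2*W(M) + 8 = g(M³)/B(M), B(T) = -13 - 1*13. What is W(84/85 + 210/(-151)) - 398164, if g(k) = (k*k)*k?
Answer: -48929701131584899183662510961927230857373416/122887075637017621729276844388302734375 ≈ -3.9817e+5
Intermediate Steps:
B(T) = -26 (B(T) = -13 - 13 = -26)
g(k) = k³ (g(k) = k²*k = k³)
W(M) = -4 - M⁹/52 (W(M) = -4 + ((M³)³/(-26))/2 = -4 + (M⁹*(-1/26))/2 = -4 + (-M⁹/26)/2 = -4 - M⁹/52)
W(84/85 + 210/(-151)) - 398164 = (-4 - (84/85 + 210/(-151))⁹/52) - 398164 = (-4 - (84*(1/85) + 210*(-1/151))⁹/52) - 398164 = (-4 - (84/85 - 210/151)⁹/52) - 398164 = (-4 - (-5166/12835)⁹/52) - 398164 = (-4 - 1/52*(-2620532900160766457897969133006336/9452851972078278594559757260638671875)) - 398164 = (-4 + 655133225040191614474492283251584/122887075637017621729276844388302734375) - 398164 = -491547647414845446725492903060927685916/122887075637017621729276844388302734375 - 398164 = -48929701131584899183662510961927230857373416/122887075637017621729276844388302734375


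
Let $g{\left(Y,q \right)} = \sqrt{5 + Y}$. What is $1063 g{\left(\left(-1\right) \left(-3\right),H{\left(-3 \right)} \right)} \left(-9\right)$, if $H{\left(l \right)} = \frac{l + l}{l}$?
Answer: $- 19134 \sqrt{2} \approx -27060.0$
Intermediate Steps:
$H{\left(l \right)} = 2$ ($H{\left(l \right)} = \frac{2 l}{l} = 2$)
$1063 g{\left(\left(-1\right) \left(-3\right),H{\left(-3 \right)} \right)} \left(-9\right) = 1063 \sqrt{5 - -3} \left(-9\right) = 1063 \sqrt{5 + 3} \left(-9\right) = 1063 \sqrt{8} \left(-9\right) = 1063 \cdot 2 \sqrt{2} \left(-9\right) = 1063 \left(- 18 \sqrt{2}\right) = - 19134 \sqrt{2}$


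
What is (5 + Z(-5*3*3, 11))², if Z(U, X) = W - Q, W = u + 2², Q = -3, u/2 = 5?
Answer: 484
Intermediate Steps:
u = 10 (u = 2*5 = 10)
W = 14 (W = 10 + 2² = 10 + 4 = 14)
Z(U, X) = 17 (Z(U, X) = 14 - 1*(-3) = 14 + 3 = 17)
(5 + Z(-5*3*3, 11))² = (5 + 17)² = 22² = 484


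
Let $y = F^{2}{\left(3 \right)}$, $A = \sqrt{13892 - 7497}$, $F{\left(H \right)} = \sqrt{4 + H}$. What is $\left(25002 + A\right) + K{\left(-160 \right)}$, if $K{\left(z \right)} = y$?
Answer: $25009 + \sqrt{6395} \approx 25089.0$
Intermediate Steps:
$A = \sqrt{6395} \approx 79.969$
$y = 7$ ($y = \left(\sqrt{4 + 3}\right)^{2} = \left(\sqrt{7}\right)^{2} = 7$)
$K{\left(z \right)} = 7$
$\left(25002 + A\right) + K{\left(-160 \right)} = \left(25002 + \sqrt{6395}\right) + 7 = 25009 + \sqrt{6395}$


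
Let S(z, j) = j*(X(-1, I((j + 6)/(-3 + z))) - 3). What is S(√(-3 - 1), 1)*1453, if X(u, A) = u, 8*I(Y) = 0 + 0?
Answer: -5812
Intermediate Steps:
I(Y) = 0 (I(Y) = (0 + 0)/8 = (⅛)*0 = 0)
S(z, j) = -4*j (S(z, j) = j*(-1 - 3) = j*(-4) = -4*j)
S(√(-3 - 1), 1)*1453 = -4*1*1453 = -4*1453 = -5812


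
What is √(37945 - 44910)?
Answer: I*√6965 ≈ 83.457*I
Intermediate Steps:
√(37945 - 44910) = √(-6965) = I*√6965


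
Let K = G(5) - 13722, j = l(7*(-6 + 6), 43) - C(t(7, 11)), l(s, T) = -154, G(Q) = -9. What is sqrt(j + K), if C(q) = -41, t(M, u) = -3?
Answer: 2*I*sqrt(3461) ≈ 117.66*I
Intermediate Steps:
j = -113 (j = -154 - 1*(-41) = -154 + 41 = -113)
K = -13731 (K = -9 - 13722 = -13731)
sqrt(j + K) = sqrt(-113 - 13731) = sqrt(-13844) = 2*I*sqrt(3461)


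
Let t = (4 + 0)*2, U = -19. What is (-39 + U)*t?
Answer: -464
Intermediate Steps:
t = 8 (t = 4*2 = 8)
(-39 + U)*t = (-39 - 19)*8 = -58*8 = -464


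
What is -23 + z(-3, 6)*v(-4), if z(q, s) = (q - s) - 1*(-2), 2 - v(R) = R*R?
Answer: 75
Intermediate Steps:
v(R) = 2 - R² (v(R) = 2 - R*R = 2 - R²)
z(q, s) = 2 + q - s (z(q, s) = (q - s) + 2 = 2 + q - s)
-23 + z(-3, 6)*v(-4) = -23 + (2 - 3 - 1*6)*(2 - 1*(-4)²) = -23 + (2 - 3 - 6)*(2 - 1*16) = -23 - 7*(2 - 16) = -23 - 7*(-14) = -23 + 98 = 75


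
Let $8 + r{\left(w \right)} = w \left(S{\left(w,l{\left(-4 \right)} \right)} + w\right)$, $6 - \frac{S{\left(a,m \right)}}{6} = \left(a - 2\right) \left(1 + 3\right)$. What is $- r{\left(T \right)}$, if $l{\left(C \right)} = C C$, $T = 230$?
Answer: $1197388$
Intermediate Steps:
$l{\left(C \right)} = C^{2}$
$S{\left(a,m \right)} = 84 - 24 a$ ($S{\left(a,m \right)} = 36 - 6 \left(a - 2\right) \left(1 + 3\right) = 36 - 6 \left(-2 + a\right) 4 = 36 - 6 \left(-8 + 4 a\right) = 36 - \left(-48 + 24 a\right) = 84 - 24 a$)
$r{\left(w \right)} = -8 + w \left(84 - 23 w\right)$ ($r{\left(w \right)} = -8 + w \left(\left(84 - 24 w\right) + w\right) = -8 + w \left(84 - 23 w\right)$)
$- r{\left(T \right)} = - (-8 - 23 \cdot 230^{2} + 84 \cdot 230) = - (-8 - 1216700 + 19320) = \left(-1\right) \left(-1197388\right) = 1197388$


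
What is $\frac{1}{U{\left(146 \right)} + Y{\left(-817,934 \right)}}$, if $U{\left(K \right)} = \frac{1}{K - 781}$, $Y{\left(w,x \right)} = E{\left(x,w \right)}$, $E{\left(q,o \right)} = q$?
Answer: $\frac{635}{593089} \approx 0.0010707$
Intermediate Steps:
$Y{\left(w,x \right)} = x$
$U{\left(K \right)} = \frac{1}{-781 + K}$
$\frac{1}{U{\left(146 \right)} + Y{\left(-817,934 \right)}} = \frac{1}{\frac{1}{-781 + 146} + 934} = \frac{1}{\frac{1}{-635} + 934} = \frac{1}{- \frac{1}{635} + 934} = \frac{1}{\frac{593089}{635}} = \frac{635}{593089}$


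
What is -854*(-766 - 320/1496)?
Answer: 122362828/187 ≈ 6.5435e+5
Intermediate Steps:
-854*(-766 - 320/1496) = -854*(-766 - 320*1/1496) = -854*(-766 - 40/187) = -854*(-143282/187) = 122362828/187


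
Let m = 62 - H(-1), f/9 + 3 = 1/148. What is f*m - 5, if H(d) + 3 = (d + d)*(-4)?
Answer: -227999/148 ≈ -1540.5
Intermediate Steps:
f = -3987/148 (f = -27 + 9/148 = -3987/148 ≈ -26.939)
H(d) = -3 - 8*d (H(d) = -3 + (d + d)*(-4) = -3 + (2*d)*(-4) = -3 - 8*d)
m = 57 (m = 62 - (-3 - 8*(-1)) = 62 - (-3 + 8) = 62 - 1*5 = 62 - 5 = 57)
f*m - 5 = -3987/148*57 - 5 = -227259/148 - 5 = -227999/148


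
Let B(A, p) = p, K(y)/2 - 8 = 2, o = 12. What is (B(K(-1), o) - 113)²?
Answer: 10201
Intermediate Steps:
K(y) = 20 (K(y) = 16 + 2*2 = 16 + 4 = 20)
(B(K(-1), o) - 113)² = (12 - 113)² = (-101)² = 10201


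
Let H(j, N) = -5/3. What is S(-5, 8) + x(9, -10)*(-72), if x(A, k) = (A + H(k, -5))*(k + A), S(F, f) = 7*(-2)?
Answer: 514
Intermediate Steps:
H(j, N) = -5/3 (H(j, N) = -5*1/3 = -5/3)
S(F, f) = -14
x(A, k) = (-5/3 + A)*(A + k) (x(A, k) = (A - 5/3)*(k + A) = (-5/3 + A)*(A + k))
S(-5, 8) + x(9, -10)*(-72) = -14 + (9**2 - 5/3*9 - 5/3*(-10) + 9*(-10))*(-72) = -14 + (81 - 15 + 50/3 - 90)*(-72) = -14 - 22/3*(-72) = -14 + 528 = 514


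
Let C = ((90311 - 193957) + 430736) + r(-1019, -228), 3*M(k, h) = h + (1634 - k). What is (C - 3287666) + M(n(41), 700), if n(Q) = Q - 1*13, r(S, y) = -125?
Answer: -8879797/3 ≈ -2.9599e+6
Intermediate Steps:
n(Q) = -13 + Q (n(Q) = Q - 13 = -13 + Q)
M(k, h) = 1634/3 - k/3 + h/3 (M(k, h) = (h + (1634 - k))/3 = (1634 + h - k)/3 = 1634/3 - k/3 + h/3)
C = 326965 (C = ((90311 - 193957) + 430736) - 125 = (-103646 + 430736) - 125 = 327090 - 125 = 326965)
(C - 3287666) + M(n(41), 700) = (326965 - 3287666) + (1634/3 - (-13 + 41)/3 + (⅓)*700) = -2960701 + (1634/3 - ⅓*28 + 700/3) = -2960701 + (1634/3 - 28/3 + 700/3) = -2960701 + 2306/3 = -8879797/3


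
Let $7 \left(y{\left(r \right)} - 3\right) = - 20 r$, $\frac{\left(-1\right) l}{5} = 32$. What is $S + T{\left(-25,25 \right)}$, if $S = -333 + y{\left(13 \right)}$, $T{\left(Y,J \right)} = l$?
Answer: $- \frac{3690}{7} \approx -527.14$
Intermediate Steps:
$l = -160$ ($l = \left(-5\right) 32 = -160$)
$T{\left(Y,J \right)} = -160$
$y{\left(r \right)} = 3 - \frac{20 r}{7}$ ($y{\left(r \right)} = 3 + \frac{\left(-20\right) r}{7} = 3 - \frac{20 r}{7}$)
$S = - \frac{2570}{7}$ ($S = -333 + \left(3 - \frac{260}{7}\right) = -333 - \frac{239}{7} = - \frac{2570}{7} \approx -367.14$)
$S + T{\left(-25,25 \right)} = - \frac{2570}{7} - 160 = - \frac{3690}{7}$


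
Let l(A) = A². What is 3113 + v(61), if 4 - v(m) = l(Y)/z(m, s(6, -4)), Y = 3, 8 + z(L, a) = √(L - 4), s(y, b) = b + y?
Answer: 21891/7 + 9*√57/7 ≈ 3137.0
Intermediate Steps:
z(L, a) = -8 + √(-4 + L) (z(L, a) = -8 + √(L - 4) = -8 + √(-4 + L))
v(m) = 4 - 9/(-8 + √(-4 + m)) (v(m) = 4 - 3²/(-8 + √(-4 + m)) = 4 - 9/(-8 + √(-4 + m)))
3113 + v(61) = 3113 + (-41 + 4*√(-4 + 61))/(-8 + √(-4 + 61)) = 3113 + (-41 + 4*√57)/(-8 + √57)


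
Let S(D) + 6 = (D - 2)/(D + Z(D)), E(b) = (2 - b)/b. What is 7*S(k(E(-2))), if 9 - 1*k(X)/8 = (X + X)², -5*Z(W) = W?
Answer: -527/16 ≈ -32.938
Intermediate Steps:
Z(W) = -W/5
E(b) = (2 - b)/b
k(X) = 72 - 32*X² (k(X) = 72 - 8*(X + X)² = 72 - 8*4*X² = 72 - 32*X²)
S(D) = -6 + 5*(-2 + D)/(4*D) (S(D) = -6 + (D - 2)/(D - D/5) = -6 + (-2 + D)/((4*D/5)) = -6 + (-2 + D)*(5/(4*D)) = -6 + 5*(-2 + D)/(4*D))
7*S(k(E(-2))) = 7*((-10 - 19*(72 - 32*(2 - 1*(-2))²/4))/(4*(72 - 32*(2 - 1*(-2))²/4))) = 7*((-10 - 19*(72 - 32*(2 + 2)²/4))/(4*(72 - 32*(2 + 2)²/4))) = 7*((-10 - 19*(72 - 32*(-½*4)²))/(4*(72 - 32*(-½*4)²))) = 7*((-10 - 19*(72 - 32*(-2)²))/(4*(72 - 32*(-2)²))) = 7*((-10 - 19*(72 - 32*4))/(4*(72 - 32*4))) = 7*((-10 - 19*(72 - 128))/(4*(72 - 128))) = 7*((¼)*(-10 - 19*(-56))/(-56)) = 7*((¼)*(-1/56)*(-10 + 1064)) = 7*((¼)*(-1/56)*1054) = 7*(-527/112) = -527/16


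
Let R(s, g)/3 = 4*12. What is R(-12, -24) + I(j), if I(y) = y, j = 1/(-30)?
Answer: 4319/30 ≈ 143.97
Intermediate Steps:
R(s, g) = 144 (R(s, g) = 3*(4*12) = 3*48 = 144)
j = -1/30 ≈ -0.033333
R(-12, -24) + I(j) = 144 - 1/30 = 4319/30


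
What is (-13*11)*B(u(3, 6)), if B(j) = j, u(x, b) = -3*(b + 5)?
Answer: 4719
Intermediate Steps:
u(x, b) = -15 - 3*b (u(x, b) = -3*(5 + b) = -15 - 3*b)
(-13*11)*B(u(3, 6)) = (-13*11)*(-15 - 3*6) = -143*(-15 - 18) = -143*(-33) = 4719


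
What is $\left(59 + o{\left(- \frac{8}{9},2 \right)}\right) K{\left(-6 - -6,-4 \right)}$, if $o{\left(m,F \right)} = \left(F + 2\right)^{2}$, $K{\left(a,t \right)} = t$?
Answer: $-300$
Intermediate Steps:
$o{\left(m,F \right)} = \left(2 + F\right)^{2}$
$\left(59 + o{\left(- \frac{8}{9},2 \right)}\right) K{\left(-6 - -6,-4 \right)} = \left(59 + \left(2 + 2\right)^{2}\right) \left(-4\right) = \left(59 + 4^{2}\right) \left(-4\right) = \left(59 + 16\right) \left(-4\right) = 75 \left(-4\right) = -300$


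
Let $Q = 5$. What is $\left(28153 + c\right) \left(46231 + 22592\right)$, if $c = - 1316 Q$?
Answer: $1484718579$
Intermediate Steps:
$c = -6580$ ($c = \left(-1316\right) 5 = -6580$)
$\left(28153 + c\right) \left(46231 + 22592\right) = \left(28153 - 6580\right) \left(46231 + 22592\right) = 21573 \cdot 68823 = 1484718579$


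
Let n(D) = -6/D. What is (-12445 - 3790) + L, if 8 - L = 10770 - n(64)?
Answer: -863907/32 ≈ -26997.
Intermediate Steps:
L = -344387/32 (L = 8 - (10770 - (-6)/64) = 8 - (10770 - 1*(-3/32)) = 8 - (10770 + 3/32) = 8 - 1*344643/32 = 8 - 344643/32 = -344387/32 ≈ -10762.)
(-12445 - 3790) + L = (-12445 - 3790) - 344387/32 = -16235 - 344387/32 = -863907/32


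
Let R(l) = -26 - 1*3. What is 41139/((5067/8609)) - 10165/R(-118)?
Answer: 1146923326/16327 ≈ 70247.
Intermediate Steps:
R(l) = -29 (R(l) = -26 - 3 = -29)
41139/((5067/8609)) - 10165/R(-118) = 41139/((5067/8609)) - 10165/(-29) = 41139/((5067*(1/8609))) - 10165*(-1/29) = 41139/(5067/8609) + 10165/29 = 41139*(8609/5067) + 10165/29 = 39351739/563 + 10165/29 = 1146923326/16327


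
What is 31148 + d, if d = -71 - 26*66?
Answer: 29361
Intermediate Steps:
d = -1787 (d = -71 - 1716 = -1787)
31148 + d = 31148 - 1787 = 29361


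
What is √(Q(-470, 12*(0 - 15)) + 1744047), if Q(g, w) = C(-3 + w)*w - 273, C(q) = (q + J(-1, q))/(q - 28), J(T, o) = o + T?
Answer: √77620623594/211 ≈ 1320.4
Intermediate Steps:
J(T, o) = T + o
C(q) = (-1 + 2*q)/(-28 + q) (C(q) = (q + (-1 + q))/(q - 28) = (-1 + 2*q)/(-28 + q))
Q(g, w) = -273 + w*(-7 + 2*w)/(-31 + w) (Q(g, w) = ((-1 + 2*(-3 + w))/(-28 + (-3 + w)))*w - 273 = ((-1 + (-6 + 2*w))/(-31 + w))*w - 273 = ((-7 + 2*w)/(-31 + w))*w - 273 = w*(-7 + 2*w)/(-31 + w) - 273 = -273 + w*(-7 + 2*w)/(-31 + w))
√(Q(-470, 12*(0 - 15)) + 1744047) = √((8463 - 3360*(0 - 15) + 2*(12*(0 - 15))²)/(-31 + 12*(0 - 15)) + 1744047) = √((8463 - 3360*(-15) + 2*(12*(-15))²)/(-31 + 12*(-15)) + 1744047) = √((8463 - 280*(-180) + 2*(-180)²)/(-31 - 180) + 1744047) = √((8463 + 50400 + 2*32400)/(-211) + 1744047) = √(-(8463 + 50400 + 64800)/211 + 1744047) = √(-1/211*123663 + 1744047) = √(-123663/211 + 1744047) = √(367870254/211) = √77620623594/211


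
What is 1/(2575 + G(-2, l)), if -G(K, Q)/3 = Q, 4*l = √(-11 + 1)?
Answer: 4120/10609009 + 6*I*√10/53045045 ≈ 0.00038835 + 3.5769e-7*I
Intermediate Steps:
l = I*√10/4 (l = √(-11 + 1)/4 = √(-10)/4 = (I*√10)/4 = I*√10/4 ≈ 0.79057*I)
G(K, Q) = -3*Q
1/(2575 + G(-2, l)) = 1/(2575 - 3*I*√10/4)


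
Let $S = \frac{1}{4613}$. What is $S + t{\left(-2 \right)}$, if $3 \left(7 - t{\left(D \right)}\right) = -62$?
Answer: $\frac{382882}{13839} \approx 27.667$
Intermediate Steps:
$S = \frac{1}{4613} \approx 0.00021678$
$t{\left(D \right)} = \frac{83}{3}$ ($t{\left(D \right)} = 7 - - \frac{62}{3} = 7 + \frac{62}{3} = \frac{83}{3}$)
$S + t{\left(-2 \right)} = \frac{1}{4613} + \frac{83}{3} = \frac{382882}{13839}$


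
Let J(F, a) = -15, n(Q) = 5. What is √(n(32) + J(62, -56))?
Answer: I*√10 ≈ 3.1623*I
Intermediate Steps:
√(n(32) + J(62, -56)) = √(5 - 15) = √(-10) = I*√10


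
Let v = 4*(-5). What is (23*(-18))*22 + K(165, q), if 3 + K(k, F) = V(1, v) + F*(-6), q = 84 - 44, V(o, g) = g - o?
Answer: -9372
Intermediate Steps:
v = -20
q = 40
K(k, F) = -24 - 6*F (K(k, F) = -3 + ((-20 - 1*1) + F*(-6)) = -3 + ((-20 - 1) - 6*F) = -3 + (-21 - 6*F) = -24 - 6*F)
(23*(-18))*22 + K(165, q) = (23*(-18))*22 + (-24 - 6*40) = -414*22 + (-24 - 240) = -9108 - 264 = -9372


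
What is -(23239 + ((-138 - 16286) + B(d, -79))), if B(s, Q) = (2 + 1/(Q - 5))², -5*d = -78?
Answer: -48114529/7056 ≈ -6819.0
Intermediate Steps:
d = 78/5 (d = -⅕*(-78) = 78/5 ≈ 15.600)
B(s, Q) = (2 + 1/(-5 + Q))²
-(23239 + ((-138 - 16286) + B(d, -79))) = -(23239 + ((-138 - 16286) + (-9 + 2*(-79))²/(-5 - 79)²)) = -(23239 + (-16424 + (-9 - 158)²/(-84)²)) = -(23239 + (-16424 + (-167)²*(1/7056))) = -(23239 + (-16424 + 27889*(1/7056))) = -(23239 + (-16424 + 27889/7056)) = -(23239 - 115859855/7056) = -1*48114529/7056 = -48114529/7056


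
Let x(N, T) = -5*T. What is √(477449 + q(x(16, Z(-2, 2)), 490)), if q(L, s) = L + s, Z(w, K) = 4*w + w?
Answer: √477989 ≈ 691.37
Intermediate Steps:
Z(w, K) = 5*w
√(477449 + q(x(16, Z(-2, 2)), 490)) = √(477449 + (-25*(-2) + 490)) = √(477449 + (-5*(-10) + 490)) = √(477449 + (50 + 490)) = √(477449 + 540) = √477989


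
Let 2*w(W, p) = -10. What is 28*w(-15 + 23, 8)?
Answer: -140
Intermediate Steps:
w(W, p) = -5 (w(W, p) = (½)*(-10) = -5)
28*w(-15 + 23, 8) = 28*(-5) = -140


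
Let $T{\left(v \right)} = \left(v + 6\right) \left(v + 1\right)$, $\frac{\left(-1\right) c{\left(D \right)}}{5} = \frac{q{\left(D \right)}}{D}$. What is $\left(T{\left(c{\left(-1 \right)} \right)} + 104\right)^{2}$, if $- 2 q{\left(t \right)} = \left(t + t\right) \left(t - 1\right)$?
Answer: $19600$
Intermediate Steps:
$q{\left(t \right)} = - t \left(-1 + t\right)$ ($q{\left(t \right)} = - \frac{\left(t + t\right) \left(t - 1\right)}{2} = - \frac{2 t \left(-1 + t\right)}{2} = - t \left(-1 + t\right)$)
$c{\left(D \right)} = -5 + 5 D$ ($c{\left(D \right)} = - 5 \frac{D \left(1 - D\right)}{D} = - 5 \left(1 - D\right) = -5 + 5 D$)
$T{\left(v \right)} = \left(1 + v\right) \left(6 + v\right)$ ($T{\left(v \right)} = \left(6 + v\right) \left(1 + v\right) = \left(1 + v\right) \left(6 + v\right)$)
$\left(T{\left(c{\left(-1 \right)} \right)} + 104\right)^{2} = \left(\left(6 + \left(-5 + 5 \left(-1\right)\right)^{2} + 7 \left(-5 + 5 \left(-1\right)\right)\right) + 104\right)^{2} = \left(\left(6 + \left(-5 - 5\right)^{2} + 7 \left(-5 - 5\right)\right) + 104\right)^{2} = \left(\left(6 + \left(-10\right)^{2} + 7 \left(-10\right)\right) + 104\right)^{2} = \left(\left(6 + 100 - 70\right) + 104\right)^{2} = \left(36 + 104\right)^{2} = 140^{2} = 19600$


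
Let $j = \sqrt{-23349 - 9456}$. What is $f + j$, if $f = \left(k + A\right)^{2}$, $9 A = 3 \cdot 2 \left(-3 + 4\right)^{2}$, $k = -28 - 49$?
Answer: $\frac{52441}{9} + 81 i \sqrt{5} \approx 5826.8 + 181.12 i$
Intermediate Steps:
$k = -77$
$A = \frac{2}{3}$ ($A = \frac{3 \cdot 2 \left(-3 + 4\right)^{2}}{9} = \frac{6 \cdot 1^{2}}{9} = \frac{6 \cdot 1}{9} = \frac{1}{9} \cdot 6 = \frac{2}{3} \approx 0.66667$)
$j = 81 i \sqrt{5}$ ($j = \sqrt{-32805} = 81 i \sqrt{5} \approx 181.12 i$)
$f = \frac{52441}{9}$ ($f = \left(-77 + \frac{2}{3}\right)^{2} = \left(- \frac{229}{3}\right)^{2} = \frac{52441}{9} \approx 5826.8$)
$f + j = \frac{52441}{9} + 81 i \sqrt{5}$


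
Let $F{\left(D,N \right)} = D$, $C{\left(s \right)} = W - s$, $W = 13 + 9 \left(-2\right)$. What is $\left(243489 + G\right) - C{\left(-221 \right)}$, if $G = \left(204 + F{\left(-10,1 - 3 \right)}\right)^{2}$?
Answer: $280909$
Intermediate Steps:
$W = -5$ ($W = 13 - 18 = -5$)
$C{\left(s \right)} = -5 - s$
$G = 37636$ ($G = \left(204 - 10\right)^{2} = 194^{2} = 37636$)
$\left(243489 + G\right) - C{\left(-221 \right)} = \left(243489 + 37636\right) - \left(-5 - -221\right) = 281125 - \left(-5 + 221\right) = 281125 - 216 = 280909$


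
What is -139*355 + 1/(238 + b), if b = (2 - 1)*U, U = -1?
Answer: -11694764/237 ≈ -49345.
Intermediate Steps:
b = -1 (b = (2 - 1)*(-1) = 1*(-1) = -1)
-139*355 + 1/(238 + b) = -139*355 + 1/(238 - 1) = -49345 + 1/237 = -11694764/237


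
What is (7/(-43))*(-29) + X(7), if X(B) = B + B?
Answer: 805/43 ≈ 18.721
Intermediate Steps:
X(B) = 2*B
(7/(-43))*(-29) + X(7) = (7/(-43))*(-29) + 2*7 = (7*(-1/43))*(-29) + 14 = -7/43*(-29) + 14 = 203/43 + 14 = 805/43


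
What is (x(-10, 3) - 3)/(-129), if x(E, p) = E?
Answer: 13/129 ≈ 0.10078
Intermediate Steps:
(x(-10, 3) - 3)/(-129) = (-10 - 3)/(-129) = -1/129*(-13) = 13/129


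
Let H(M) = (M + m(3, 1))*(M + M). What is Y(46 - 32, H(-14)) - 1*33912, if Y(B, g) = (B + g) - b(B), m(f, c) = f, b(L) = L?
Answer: -33604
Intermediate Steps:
H(M) = 2*M*(3 + M) (H(M) = (M + 3)*(M + M) = (3 + M)*(2*M) = 2*M*(3 + M))
Y(B, g) = g (Y(B, g) = (B + g) - B = g)
Y(46 - 32, H(-14)) - 1*33912 = 2*(-14)*(3 - 14) - 1*33912 = 2*(-14)*(-11) - 33912 = 308 - 33912 = -33604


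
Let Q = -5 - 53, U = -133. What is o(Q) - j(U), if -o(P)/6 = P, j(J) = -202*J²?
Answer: 3573526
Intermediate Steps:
Q = -58
o(P) = -6*P
o(Q) - j(U) = -6*(-58) - (-202)*(-133)² = 348 - (-202)*17689 = 348 - 1*(-3573178) = 348 + 3573178 = 3573526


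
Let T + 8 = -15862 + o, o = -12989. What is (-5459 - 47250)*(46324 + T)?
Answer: -920562685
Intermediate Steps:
T = -28859 (T = -8 + (-15862 - 12989) = -8 - 28851 = -28859)
(-5459 - 47250)*(46324 + T) = (-5459 - 47250)*(46324 - 28859) = -52709*17465 = -920562685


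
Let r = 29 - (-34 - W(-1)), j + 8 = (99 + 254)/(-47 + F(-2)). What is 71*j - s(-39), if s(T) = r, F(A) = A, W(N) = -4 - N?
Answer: -55835/49 ≈ -1139.5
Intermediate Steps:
j = -745/49 (j = -8 + (99 + 254)/(-47 - 2) = -8 + 353/(-49) = -8 + 353*(-1/49) = -8 - 353/49 = -745/49 ≈ -15.204)
r = 60 (r = 29 - (-34 - (-4 - 1*(-1))) = 29 - (-34 - (-4 + 1)) = 29 - (-34 - 1*(-3)) = 29 - (-34 + 3) = 29 - 1*(-31) = 29 + 31 = 60)
s(T) = 60
71*j - s(-39) = 71*(-745/49) - 1*60 = -52895/49 - 60 = -55835/49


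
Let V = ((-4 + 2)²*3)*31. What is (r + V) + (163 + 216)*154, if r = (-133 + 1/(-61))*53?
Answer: 3152976/61 ≈ 51688.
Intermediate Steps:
V = 372 (V = ((-2)²*3)*31 = (4*3)*31 = 12*31 = 372)
r = -430042/61 (r = (-133 - 1/61)*53 = -8114/61*53 = -430042/61 ≈ -7049.9)
(r + V) + (163 + 216)*154 = (-430042/61 + 372) + (163 + 216)*154 = -407350/61 + 379*154 = -407350/61 + 58366 = 3152976/61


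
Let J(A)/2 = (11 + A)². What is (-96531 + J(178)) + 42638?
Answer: 17549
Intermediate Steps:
J(A) = 2*(11 + A)²
(-96531 + J(178)) + 42638 = (-96531 + 2*(11 + 178)²) + 42638 = (-96531 + 2*189²) + 42638 = (-96531 + 2*35721) + 42638 = (-96531 + 71442) + 42638 = -25089 + 42638 = 17549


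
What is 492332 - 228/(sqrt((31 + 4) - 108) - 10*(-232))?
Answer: 2649963168076/5382473 + 228*I*sqrt(73)/5382473 ≈ 4.9233e+5 + 0.00036192*I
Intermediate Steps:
492332 - 228/(sqrt((31 + 4) - 108) - 10*(-232)) = 492332 - 228/(sqrt(35 - 108) + 2320) = 492332 - 228/(sqrt(-73) + 2320) = 492332 - 228/(I*sqrt(73) + 2320) = 492332 - 228/(2320 + I*sqrt(73))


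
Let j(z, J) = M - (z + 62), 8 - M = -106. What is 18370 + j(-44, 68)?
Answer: 18466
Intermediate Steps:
M = 114 (M = 8 - 1*(-106) = 8 + 106 = 114)
j(z, J) = 52 - z (j(z, J) = 114 - (z + 62) = 114 - (62 + z) = 114 + (-62 - z) = 52 - z)
18370 + j(-44, 68) = 18370 + (52 - 1*(-44)) = 18370 + (52 + 44) = 18370 + 96 = 18466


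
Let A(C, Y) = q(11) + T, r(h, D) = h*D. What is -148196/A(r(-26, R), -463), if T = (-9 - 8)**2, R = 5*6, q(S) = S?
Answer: -37049/75 ≈ -493.99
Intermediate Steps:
R = 30
T = 289 (T = (-17)**2 = 289)
r(h, D) = D*h
A(C, Y) = 300 (A(C, Y) = 11 + 289 = 300)
-148196/A(r(-26, R), -463) = -148196/300 = -148196*1/300 = -37049/75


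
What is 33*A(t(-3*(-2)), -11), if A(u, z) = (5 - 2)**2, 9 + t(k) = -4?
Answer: 297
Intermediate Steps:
t(k) = -13 (t(k) = -9 - 4 = -13)
A(u, z) = 9 (A(u, z) = 3**2 = 9)
33*A(t(-3*(-2)), -11) = 33*9 = 297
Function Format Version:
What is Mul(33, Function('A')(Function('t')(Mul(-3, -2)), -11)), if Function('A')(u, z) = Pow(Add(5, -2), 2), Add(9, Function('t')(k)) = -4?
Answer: 297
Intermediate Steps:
Function('t')(k) = -13 (Function('t')(k) = Add(-9, -4) = -13)
Function('A')(u, z) = 9 (Function('A')(u, z) = Pow(3, 2) = 9)
Mul(33, Function('A')(Function('t')(Mul(-3, -2)), -11)) = Mul(33, 9) = 297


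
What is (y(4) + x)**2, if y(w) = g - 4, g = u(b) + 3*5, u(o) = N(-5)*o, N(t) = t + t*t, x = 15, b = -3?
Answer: 1156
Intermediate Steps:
N(t) = t + t**2
u(o) = 20*o (u(o) = (-5*(1 - 5))*o = (-5*(-4))*o = 20*o)
g = -45 (g = 20*(-3) + 3*5 = -60 + 15 = -45)
y(w) = -49 (y(w) = -45 - 4 = -49)
(y(4) + x)**2 = (-49 + 15)**2 = (-34)**2 = 1156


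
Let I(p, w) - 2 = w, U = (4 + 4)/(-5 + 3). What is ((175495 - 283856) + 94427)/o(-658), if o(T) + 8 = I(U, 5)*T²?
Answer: -6967/1515370 ≈ -0.0045976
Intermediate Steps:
U = -4 (U = 8/(-2) = 8*(-½) = -4)
I(p, w) = 2 + w
o(T) = -8 + 7*T² (o(T) = -8 + (2 + 5)*T² = -8 + 7*T²)
((175495 - 283856) + 94427)/o(-658) = ((175495 - 283856) + 94427)/(-8 + 7*(-658)²) = (-108361 + 94427)/(-8 + 7*432964) = -13934/(-8 + 3030748) = -13934/3030740 = -13934*1/3030740 = -6967/1515370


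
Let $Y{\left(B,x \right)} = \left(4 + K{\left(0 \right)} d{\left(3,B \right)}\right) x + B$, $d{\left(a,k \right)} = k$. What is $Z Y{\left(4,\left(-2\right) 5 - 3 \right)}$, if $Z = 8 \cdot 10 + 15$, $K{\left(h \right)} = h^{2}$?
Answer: $-4560$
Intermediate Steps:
$Z = 95$ ($Z = 80 + 15 = 95$)
$Y{\left(B,x \right)} = B + 4 x$ ($Y{\left(B,x \right)} = \left(4 + 0^{2} B\right) x + B = \left(4 + 0 B\right) x + B = \left(4 + 0\right) x + B = 4 x + B = B + 4 x$)
$Z Y{\left(4,\left(-2\right) 5 - 3 \right)} = 95 \left(4 + 4 \left(\left(-2\right) 5 - 3\right)\right) = 95 \left(4 + 4 \left(-10 - 3\right)\right) = 95 \left(4 + 4 \left(-13\right)\right) = 95 \left(4 - 52\right) = 95 \left(-48\right) = -4560$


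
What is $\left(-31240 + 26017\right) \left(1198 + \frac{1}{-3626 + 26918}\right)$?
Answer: $- \frac{48580545397}{7764} \approx -6.2572 \cdot 10^{6}$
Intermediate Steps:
$\left(-31240 + 26017\right) \left(1198 + \frac{1}{-3626 + 26918}\right) = - 5223 \left(1198 + \frac{1}{23292}\right) = \left(-5223\right) \frac{27903817}{23292} = - \frac{48580545397}{7764}$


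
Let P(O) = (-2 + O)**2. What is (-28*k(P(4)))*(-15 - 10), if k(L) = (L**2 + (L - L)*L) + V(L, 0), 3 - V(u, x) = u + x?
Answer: 10500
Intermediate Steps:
V(u, x) = 3 - u - x (V(u, x) = 3 - (u + x) = 3 + (-u - x) = 3 - u - x)
k(L) = 3 + L**2 - L (k(L) = (L**2 + (L - L)*L) + (3 - L - 1*0) = (L**2 + 0*L) + (3 - L + 0) = (L**2 + 0) + (3 - L) = L**2 + (3 - L) = 3 + L**2 - L)
(-28*k(P(4)))*(-15 - 10) = (-28*(3 + ((-2 + 4)**2)**2 - (-2 + 4)**2))*(-15 - 10) = -28*(3 + (2**2)**2 - 1*2**2)*(-25) = -28*(3 + 4**2 - 1*4)*(-25) = -28*(3 + 16 - 4)*(-25) = -28*15*(-25) = -420*(-25) = 10500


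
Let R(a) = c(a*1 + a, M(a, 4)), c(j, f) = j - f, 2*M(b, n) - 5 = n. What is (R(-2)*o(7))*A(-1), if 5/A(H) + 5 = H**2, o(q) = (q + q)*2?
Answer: 595/2 ≈ 297.50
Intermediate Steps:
o(q) = 4*q (o(q) = (2*q)*2 = 4*q)
M(b, n) = 5/2 + n/2
R(a) = -9/2 + 2*a (R(a) = (a*1 + a) - (5/2 + (1/2)*4) = (a + a) - (5/2 + 2) = 2*a - 1*9/2 = 2*a - 9/2 = -9/2 + 2*a)
A(H) = 5/(-5 + H**2)
(R(-2)*o(7))*A(-1) = ((-9/2 + 2*(-2))*(4*7))*(5/(-5 + (-1)**2)) = ((-9/2 - 4)*28)*(5/(-5 + 1)) = (-17/2*28)*(5/(-4)) = -1190*(-1)/4 = -238*(-5/4) = 595/2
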